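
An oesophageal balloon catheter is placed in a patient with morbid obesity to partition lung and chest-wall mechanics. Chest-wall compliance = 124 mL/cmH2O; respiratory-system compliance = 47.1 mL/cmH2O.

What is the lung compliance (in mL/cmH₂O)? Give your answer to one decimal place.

75.9

1/CL = 1/Crs − 1/Ccw.
1/CL = 1/47.1 − 1/124 = 0.01317.
CL = 75.93 mL/cmH2O.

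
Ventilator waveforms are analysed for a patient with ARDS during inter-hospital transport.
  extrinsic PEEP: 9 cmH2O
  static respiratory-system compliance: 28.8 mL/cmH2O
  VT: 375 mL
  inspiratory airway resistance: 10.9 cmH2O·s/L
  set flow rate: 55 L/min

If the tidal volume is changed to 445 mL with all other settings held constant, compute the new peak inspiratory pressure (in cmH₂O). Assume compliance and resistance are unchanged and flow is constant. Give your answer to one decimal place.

Flow: 55 L/min ÷ 60 = 0.9167 L/s.
PIP = Vt/C + R·V̇ + PEEP (constant-flow equation of motion).
Only the elastic term changes: ΔPIP = ΔVt / C = (445 − 375) / 28.8 = 2.431 cmH2O.
Original PIP = 375/28.8 + 10.9×0.9167 + 9 = 32.013 cmH2O; new PIP = 32.013 + (2.431) = 34.444 cmH2O.

34.4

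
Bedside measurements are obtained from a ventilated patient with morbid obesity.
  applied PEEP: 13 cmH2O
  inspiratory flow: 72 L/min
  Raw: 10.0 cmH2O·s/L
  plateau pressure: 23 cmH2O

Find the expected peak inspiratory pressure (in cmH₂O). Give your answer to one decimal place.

Flow: 72 L/min ÷ 60 = 1.2 L/s.
PIP = Pplat + Raw × flow = 23 + 10.0 × 1.2 = 23 + 12.0 = 35.0 cmH2O.

35.0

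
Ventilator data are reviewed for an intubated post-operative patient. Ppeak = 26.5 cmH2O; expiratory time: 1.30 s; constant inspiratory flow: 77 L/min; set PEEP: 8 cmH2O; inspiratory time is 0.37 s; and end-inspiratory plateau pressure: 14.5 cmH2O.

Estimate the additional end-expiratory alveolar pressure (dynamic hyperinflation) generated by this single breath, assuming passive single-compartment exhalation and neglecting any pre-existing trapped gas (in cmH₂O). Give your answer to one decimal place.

Flow: 77 L/min ÷ 60 = 1.2833 L/s.
Vt = flow × Ti = 1.2833 L/s × 0.37 s × 1000 mL/L = 474.82 mL.
R = (PIP − Pplat)/V̇ = (26.5 − 14.5) / 1.2833 = 12.0/1.2833 = 9.351 cmH2O·s/L.
C = Vt/(Pplat − PEEP) = 474.82 / (14.5 − 8) = 474.82/6.5 = 73.049 mL/cmH2O.
τ = R × C = 9.351 × 0.07305 L/cmH2O = 0.6831 s.
Fraction remaining = e^(−Te/τ) = e^(−1.30/0.6831) = 0.1491; trapped volume = 474.82 × 0.1491 = 70.796 mL.
Additional alveolar pressure from trapping ≈ V_trapped / C = 70.796 / 73.049 = 0.9692 cmH2O.

1.0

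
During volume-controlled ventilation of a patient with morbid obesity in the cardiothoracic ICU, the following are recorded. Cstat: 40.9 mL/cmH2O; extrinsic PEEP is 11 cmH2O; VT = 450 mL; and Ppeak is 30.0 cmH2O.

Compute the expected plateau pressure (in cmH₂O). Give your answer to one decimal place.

22.0

Pplat = PEEP + Vt / Cstat = 11 + 450 / 40.9 = 11 + 11.002 = 22.002 cmH2O.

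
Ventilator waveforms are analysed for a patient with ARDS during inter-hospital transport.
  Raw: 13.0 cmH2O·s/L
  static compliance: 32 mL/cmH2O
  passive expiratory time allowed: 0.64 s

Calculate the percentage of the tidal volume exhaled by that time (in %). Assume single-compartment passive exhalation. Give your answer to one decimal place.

τ = R × C = 13.0 × 32 mL/cmH2O = 13.0 × 0.032 L/cmH2O = 0.416 s.
Passive exhalation: V(t)/V₀ = e^(−t/τ) = e^(−0.64/0.416) = 0.2147.
Fraction exhaled = 1 − 0.2147 = 0.7853 → 78.53%.

78.5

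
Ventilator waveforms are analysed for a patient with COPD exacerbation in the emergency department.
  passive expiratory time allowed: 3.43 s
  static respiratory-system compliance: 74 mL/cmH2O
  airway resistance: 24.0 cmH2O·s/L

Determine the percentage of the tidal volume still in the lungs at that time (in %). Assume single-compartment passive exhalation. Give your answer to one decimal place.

14.5

τ = R × C = 24.0 × 74 mL/cmH2O = 24.0 × 0.074 L/cmH2O = 1.776 s.
Passive exhalation: V(t)/V₀ = e^(−t/τ) = e^(−3.43/1.776) = 0.145.
Fraction remaining = 0.145 → 14.5%.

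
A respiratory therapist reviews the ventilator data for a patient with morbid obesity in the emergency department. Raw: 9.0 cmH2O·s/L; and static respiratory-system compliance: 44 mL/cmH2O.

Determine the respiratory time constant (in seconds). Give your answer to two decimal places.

τ = R × C = 9.0 × 44 mL/cmH2O = 9.0 × 0.044 L/cmH2O = 0.396 s.

0.40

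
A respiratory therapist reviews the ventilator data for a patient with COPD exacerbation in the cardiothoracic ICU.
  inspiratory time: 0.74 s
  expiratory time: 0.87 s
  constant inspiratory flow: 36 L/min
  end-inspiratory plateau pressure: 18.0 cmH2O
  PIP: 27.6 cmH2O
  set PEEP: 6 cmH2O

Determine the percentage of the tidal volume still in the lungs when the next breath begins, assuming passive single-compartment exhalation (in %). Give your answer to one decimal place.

Flow: 36 L/min ÷ 60 = 0.6 L/s.
Vt = flow × Ti = 0.6 L/s × 0.74 s × 1000 mL/L = 444.0 mL.
R = (PIP − Pplat)/V̇ = (27.6 − 18.0) / 0.6 = 9.6/0.6 = 16.0 cmH2O·s/L.
C = Vt/(Pplat − PEEP) = 444.0 / (18.0 − 6) = 444.0/12.0 = 37.0 mL/cmH2O.
τ = R × C = 16.0 × 0.037 L/cmH2O = 0.592 s.
Fraction remaining at end-expiration = e^(−Te/τ) = e^(−0.87/0.592) = 0.23 → 23.0%.

23.0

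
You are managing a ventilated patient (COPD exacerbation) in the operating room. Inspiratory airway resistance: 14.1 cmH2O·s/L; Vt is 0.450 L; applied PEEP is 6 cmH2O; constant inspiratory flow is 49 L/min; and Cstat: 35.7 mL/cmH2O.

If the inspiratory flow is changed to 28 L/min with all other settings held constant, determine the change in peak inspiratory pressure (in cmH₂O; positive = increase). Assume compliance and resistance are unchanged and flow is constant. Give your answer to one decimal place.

Flow: 49 L/min ÷ 60 = 0.8167 L/s.
New flow: 28 L/min ÷ 60 = 0.4667 L/s.
PIP = Vt/C + R·V̇ + PEEP (constant-flow equation of motion).
Only the resistive term changes: ΔPIP = R × ΔV̇ = 14.1 × (0.4667 − 0.8167) = 14.1 × -0.35 = -4.935 cmH2O.

-4.9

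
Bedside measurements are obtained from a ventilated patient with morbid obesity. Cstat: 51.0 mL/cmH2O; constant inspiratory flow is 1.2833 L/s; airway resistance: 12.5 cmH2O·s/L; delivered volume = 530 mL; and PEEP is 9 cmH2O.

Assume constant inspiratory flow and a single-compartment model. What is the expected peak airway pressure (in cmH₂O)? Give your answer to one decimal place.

35.4

Equation of motion (constant flow): PIP = Vt/C + R·V̇ + PEEP.
PIP = 530/51.0 + 12.5×1.2833 + 9 = 10.392 + 16.041 + 9 = 35.433 cmH2O.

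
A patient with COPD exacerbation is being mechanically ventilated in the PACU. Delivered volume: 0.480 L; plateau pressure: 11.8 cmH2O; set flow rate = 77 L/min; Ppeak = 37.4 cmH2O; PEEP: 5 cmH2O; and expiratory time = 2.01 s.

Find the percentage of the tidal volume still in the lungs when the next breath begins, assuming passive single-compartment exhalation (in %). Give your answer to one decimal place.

24.0

Flow: 77 L/min ÷ 60 = 1.2833 L/s.
R = (PIP − Pplat)/V̇ = (37.4 − 11.8) / 1.2833 = 25.6/1.2833 = 19.949 cmH2O·s/L.
C = Vt/(Pplat − PEEP) = 480.0 / (11.8 − 5) = 480.0/6.8 = 70.588 mL/cmH2O.
τ = R × C = 19.949 × 0.07059 L/cmH2O = 1.408 s.
Fraction remaining at end-expiration = e^(−Te/τ) = e^(−2.01/1.408) = 0.2399 → 23.99%.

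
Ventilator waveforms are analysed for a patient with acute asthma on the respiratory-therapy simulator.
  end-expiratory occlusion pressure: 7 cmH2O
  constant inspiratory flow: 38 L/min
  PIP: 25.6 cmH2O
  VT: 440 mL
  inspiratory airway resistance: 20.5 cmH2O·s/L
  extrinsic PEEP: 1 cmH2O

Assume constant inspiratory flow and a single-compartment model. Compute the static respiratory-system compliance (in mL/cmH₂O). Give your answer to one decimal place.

Flow: 38 L/min ÷ 60 = 0.6333 L/s.
Total PEEP = 7 cmH2O (set 1 + intrinsic 6); this is the baseline alveolar pressure.
Equation of motion (constant flow): PIP = Vt/C + R·V̇ + PEEP.
Vt/C = PIP − R·V̇ − PEEP = 25.6 − 20.5×0.6333 − 7 = 25.6 − 12.983 − 7 = 5.617 cmH2O.
C = Vt / 5.617 = 440 / 5.617 = 78.334 mL/cmH2O.

78.3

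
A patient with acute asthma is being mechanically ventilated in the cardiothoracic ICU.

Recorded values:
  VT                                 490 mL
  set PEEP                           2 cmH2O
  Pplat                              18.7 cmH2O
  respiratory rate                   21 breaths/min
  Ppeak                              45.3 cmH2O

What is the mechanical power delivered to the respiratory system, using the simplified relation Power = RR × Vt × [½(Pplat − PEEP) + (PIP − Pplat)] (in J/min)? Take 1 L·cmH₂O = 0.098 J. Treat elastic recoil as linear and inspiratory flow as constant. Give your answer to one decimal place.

35.2

Per-breath work = Vt × [½(Pplat−PEEP) + (PIP−Pplat)] = 0.490 × [0.5×16.7 + 26.6] = 0.490 × 34.95 = 17.126 L·cmH2O.
Power = 21 × 17.126 = 359.65 L·cmH2O/min.
× 0.098 J/(L·cmH2O) → 35.246 J/min.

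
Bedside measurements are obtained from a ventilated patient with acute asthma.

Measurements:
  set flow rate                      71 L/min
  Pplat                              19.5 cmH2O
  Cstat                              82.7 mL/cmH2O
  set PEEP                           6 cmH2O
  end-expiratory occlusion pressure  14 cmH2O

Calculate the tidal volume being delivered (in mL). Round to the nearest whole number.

End-expiratory occlusion gives total PEEP = 14 cmH2O (intrinsic PEEP = 14 − 6 = 8). Use total PEEP for the elastic gradient.
Vt = Cstat × (Pplat − PEEPtotal) = 82.7 × (19.5 − 14) = 82.7 × 5.5 = 454.85 mL.

455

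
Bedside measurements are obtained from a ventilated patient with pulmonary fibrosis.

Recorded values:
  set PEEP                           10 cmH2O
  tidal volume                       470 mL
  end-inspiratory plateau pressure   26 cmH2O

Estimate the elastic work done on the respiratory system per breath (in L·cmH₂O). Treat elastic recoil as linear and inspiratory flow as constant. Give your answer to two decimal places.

Elastic work ≈ ½ × (Pplat − PEEP) × Vt = 0.5 × (26 − 10) × 0.470 L = 0.5 × 16.0 × 0.470 = 3.76 L·cmH2O.

3.76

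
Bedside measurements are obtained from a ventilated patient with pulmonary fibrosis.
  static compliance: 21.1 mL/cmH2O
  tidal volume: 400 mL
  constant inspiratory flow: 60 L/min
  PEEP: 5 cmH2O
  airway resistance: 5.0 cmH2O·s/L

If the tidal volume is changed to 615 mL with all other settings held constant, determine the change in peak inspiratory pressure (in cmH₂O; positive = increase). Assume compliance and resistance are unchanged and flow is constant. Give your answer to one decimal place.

PIP = Vt/C + R·V̇ + PEEP (constant-flow equation of motion).
Only the elastic term changes: ΔPIP = ΔVt / C = (615 − 400) / 21.1 = 10.19 cmH2O.

10.2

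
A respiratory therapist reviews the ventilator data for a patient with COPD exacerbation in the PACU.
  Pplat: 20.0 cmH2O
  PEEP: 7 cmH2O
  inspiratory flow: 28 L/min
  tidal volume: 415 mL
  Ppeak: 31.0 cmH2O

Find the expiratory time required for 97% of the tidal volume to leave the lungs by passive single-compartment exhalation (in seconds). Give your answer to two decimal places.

2.64

Flow: 28 L/min ÷ 60 = 0.4667 L/s.
R = (PIP − Pplat)/V̇ = (31.0 − 20.0) / 0.4667 = 11.0/0.4667 = 23.57 cmH2O·s/L.
C = Vt/(Pplat − PEEP) = 415.0 / (20.0 − 7) = 415.0/13.0 = 31.923 mL/cmH2O.
τ = R × C = 23.57 × 0.03192 L/cmH2O = 0.7524 s.
t = −τ·ln(1 − 0.97) = −0.7524·ln(0.03) = 2.638 s.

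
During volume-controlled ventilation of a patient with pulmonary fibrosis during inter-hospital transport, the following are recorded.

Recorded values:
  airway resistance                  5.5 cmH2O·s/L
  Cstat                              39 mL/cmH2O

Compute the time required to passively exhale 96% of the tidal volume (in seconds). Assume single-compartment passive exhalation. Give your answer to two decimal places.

0.69

τ = R × C = 5.5 × 39 mL/cmH2O = 5.5 × 0.039 L/cmH2O = 0.2145 s.
Exhaled fraction f = 1 − e^(−t/τ) → t = −τ·ln(1 − f) = −0.2145·ln(0.04) = 0.6904 s.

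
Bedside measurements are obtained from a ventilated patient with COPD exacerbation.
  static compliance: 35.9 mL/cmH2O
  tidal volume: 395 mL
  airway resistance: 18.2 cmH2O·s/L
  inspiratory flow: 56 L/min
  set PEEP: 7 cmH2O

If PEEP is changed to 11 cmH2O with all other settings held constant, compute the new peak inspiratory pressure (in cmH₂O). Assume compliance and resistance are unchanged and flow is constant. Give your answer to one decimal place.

Flow: 56 L/min ÷ 60 = 0.9333 L/s.
PIP = Vt/C + R·V̇ + PEEP (constant-flow equation of motion).
Only the baseline term changes: ΔPIP = ΔPEEP = 11 − 7 = 4.0 cmH2O.
Original PIP = 395/35.9 + 18.2×0.9333 + 7 = 34.989 cmH2O; new PIP = 34.989 + (4.0) = 38.989 cmH2O.

39.0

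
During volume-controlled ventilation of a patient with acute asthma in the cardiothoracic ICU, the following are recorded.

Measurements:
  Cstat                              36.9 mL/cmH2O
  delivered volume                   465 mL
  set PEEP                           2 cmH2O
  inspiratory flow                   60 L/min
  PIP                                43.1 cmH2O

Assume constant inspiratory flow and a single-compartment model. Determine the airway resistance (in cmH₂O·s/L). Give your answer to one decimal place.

Flow: 60 L/min ÷ 60 = 1 L/s.
Equation of motion (constant flow): PIP = Vt/C + R·V̇ + PEEP.
R·V̇ = PIP − Vt/C − PEEP = 43.1 − 465/36.9 − 2 = 43.1 − 12.602 − 2 = 28.498 cmH2O.
R = 28.498 / 1 = 28.498 cmH2O·s/L.

28.5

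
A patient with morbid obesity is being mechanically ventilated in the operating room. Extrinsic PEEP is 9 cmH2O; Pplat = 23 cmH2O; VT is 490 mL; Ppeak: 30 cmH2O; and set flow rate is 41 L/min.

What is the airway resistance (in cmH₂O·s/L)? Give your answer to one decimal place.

10.2

Flow: 41 L/min ÷ 60 = 0.6833 L/s.
Raw = (PIP − Pplat) / flow = (30 − 23) / 0.6833 = 7.0 / 0.6833 = 10.244 cmH2O·s/L.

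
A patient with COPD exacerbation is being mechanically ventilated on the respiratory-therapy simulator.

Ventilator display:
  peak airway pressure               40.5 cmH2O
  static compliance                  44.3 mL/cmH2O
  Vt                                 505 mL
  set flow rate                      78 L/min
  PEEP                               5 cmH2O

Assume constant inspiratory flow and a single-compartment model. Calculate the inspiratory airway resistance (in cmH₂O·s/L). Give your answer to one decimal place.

18.5

Flow: 78 L/min ÷ 60 = 1.3 L/s.
Equation of motion (constant flow): PIP = Vt/C + R·V̇ + PEEP.
R·V̇ = PIP − Vt/C − PEEP = 40.5 − 505/44.3 − 5 = 40.5 − 11.4 − 5 = 24.1 cmH2O.
R = 24.1 / 1.3 = 18.538 cmH2O·s/L.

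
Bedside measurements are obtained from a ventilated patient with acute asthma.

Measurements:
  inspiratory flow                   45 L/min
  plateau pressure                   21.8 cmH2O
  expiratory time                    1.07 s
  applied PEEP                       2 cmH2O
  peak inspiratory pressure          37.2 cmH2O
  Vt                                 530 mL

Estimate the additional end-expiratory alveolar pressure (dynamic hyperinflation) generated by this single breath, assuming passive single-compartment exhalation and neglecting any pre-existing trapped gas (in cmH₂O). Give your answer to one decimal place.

Flow: 45 L/min ÷ 60 = 0.75 L/s.
R = (PIP − Pplat)/V̇ = (37.2 − 21.8) / 0.75 = 15.4/0.75 = 20.533 cmH2O·s/L.
C = Vt/(Pplat − PEEP) = 530.0 / (21.8 − 2) = 530.0/19.8 = 26.768 mL/cmH2O.
τ = R × C = 20.533 × 0.02677 L/cmH2O = 0.5497 s.
Fraction remaining = e^(−Te/τ) = e^(−1.07/0.5497) = 0.1428; trapped volume = 530.0 × 0.1428 = 75.684 mL.
Additional alveolar pressure from trapping ≈ V_trapped / C = 75.684 / 26.768 = 2.827 cmH2O.

2.8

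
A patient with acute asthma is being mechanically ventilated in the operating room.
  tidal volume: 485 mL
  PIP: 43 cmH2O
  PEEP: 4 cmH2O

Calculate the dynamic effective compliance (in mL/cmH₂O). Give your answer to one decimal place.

12.4

Dynamic compliance = Vt / (PIP − PEEP) = 485 / (43 − 4) = 485 / 39.0 = 12.436 mL/cmH2O.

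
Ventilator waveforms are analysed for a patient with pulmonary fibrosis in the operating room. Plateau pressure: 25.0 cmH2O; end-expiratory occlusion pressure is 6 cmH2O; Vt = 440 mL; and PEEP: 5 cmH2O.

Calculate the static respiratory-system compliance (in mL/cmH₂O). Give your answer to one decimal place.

End-expiratory occlusion gives total PEEP = 6 cmH2O (intrinsic PEEP = 6 − 5 = 1). Use total PEEP for the elastic gradient.
Cstat = Vt / (Pplat − PEEPtotal) = 440 / (25.0 − 6) = 440 / 19.0 = 23.158 mL/cmH2O.

23.2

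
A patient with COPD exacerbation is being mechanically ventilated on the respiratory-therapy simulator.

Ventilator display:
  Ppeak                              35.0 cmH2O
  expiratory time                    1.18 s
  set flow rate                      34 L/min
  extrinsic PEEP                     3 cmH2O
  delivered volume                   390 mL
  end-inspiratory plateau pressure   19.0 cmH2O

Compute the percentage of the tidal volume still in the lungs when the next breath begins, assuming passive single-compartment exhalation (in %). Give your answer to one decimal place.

Flow: 34 L/min ÷ 60 = 0.5667 L/s.
R = (PIP − Pplat)/V̇ = (35.0 − 19.0) / 0.5667 = 16.0/0.5667 = 28.234 cmH2O·s/L.
C = Vt/(Pplat − PEEP) = 390.0 / (19.0 − 3) = 390.0/16.0 = 24.375 mL/cmH2O.
τ = R × C = 28.234 × 0.02438 L/cmH2O = 0.6883 s.
Fraction remaining at end-expiration = e^(−Te/τ) = e^(−1.18/0.6883) = 0.1801 → 18.01%.

18.0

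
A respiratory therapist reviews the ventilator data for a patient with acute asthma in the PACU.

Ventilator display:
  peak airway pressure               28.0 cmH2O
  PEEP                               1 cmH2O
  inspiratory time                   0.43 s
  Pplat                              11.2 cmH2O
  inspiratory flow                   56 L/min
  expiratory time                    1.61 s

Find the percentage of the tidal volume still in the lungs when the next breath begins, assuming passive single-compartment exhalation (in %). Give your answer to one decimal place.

Flow: 56 L/min ÷ 60 = 0.9333 L/s.
Vt = flow × Ti = 0.9333 L/s × 0.43 s × 1000 mL/L = 401.32 mL.
R = (PIP − Pplat)/V̇ = (28.0 − 11.2) / 0.9333 = 16.8/0.9333 = 18.001 cmH2O·s/L.
C = Vt/(Pplat − PEEP) = 401.32 / (11.2 − 1) = 401.32/10.2 = 39.345 mL/cmH2O.
τ = R × C = 18.001 × 0.03935 L/cmH2O = 0.7083 s.
Fraction remaining at end-expiration = e^(−Te/τ) = e^(−1.61/0.7083) = 0.103 → 10.3%.

10.3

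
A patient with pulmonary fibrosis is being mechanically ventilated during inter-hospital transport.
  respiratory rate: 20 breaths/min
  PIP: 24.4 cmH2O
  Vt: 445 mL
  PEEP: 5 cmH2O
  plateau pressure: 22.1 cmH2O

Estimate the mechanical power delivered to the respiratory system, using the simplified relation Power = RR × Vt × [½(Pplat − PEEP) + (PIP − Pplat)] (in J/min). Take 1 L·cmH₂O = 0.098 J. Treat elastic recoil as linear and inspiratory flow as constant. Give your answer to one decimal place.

9.5

Per-breath work = Vt × [½(Pplat−PEEP) + (PIP−Pplat)] = 0.445 × [0.5×17.1 + 2.3] = 0.445 × 10.85 = 4.828 L·cmH2O.
Power = 20 × 4.828 = 96.56 L·cmH2O/min.
× 0.098 J/(L·cmH2O) → 9.463 J/min.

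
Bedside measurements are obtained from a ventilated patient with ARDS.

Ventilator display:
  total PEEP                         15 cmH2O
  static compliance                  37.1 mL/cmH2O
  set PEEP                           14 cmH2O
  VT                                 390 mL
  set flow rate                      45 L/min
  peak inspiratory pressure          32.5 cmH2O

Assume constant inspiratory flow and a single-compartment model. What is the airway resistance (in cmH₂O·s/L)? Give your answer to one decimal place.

9.3

Flow: 45 L/min ÷ 60 = 0.75 L/s.
Total PEEP = 15 cmH2O (set 14 + intrinsic 1); this is the baseline alveolar pressure.
Equation of motion (constant flow): PIP = Vt/C + R·V̇ + PEEP.
R·V̇ = PIP − Vt/C − PEEP = 32.5 − 390/37.1 − 15 = 32.5 − 10.512 − 15 = 6.988 cmH2O.
R = 6.988 / 0.75 = 9.317 cmH2O·s/L.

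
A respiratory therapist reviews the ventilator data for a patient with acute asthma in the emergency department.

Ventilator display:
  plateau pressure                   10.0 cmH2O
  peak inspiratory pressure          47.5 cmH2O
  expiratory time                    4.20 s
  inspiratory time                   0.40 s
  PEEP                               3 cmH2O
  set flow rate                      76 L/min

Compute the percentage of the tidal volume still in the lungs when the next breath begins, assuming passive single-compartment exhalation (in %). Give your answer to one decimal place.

Flow: 76 L/min ÷ 60 = 1.2667 L/s.
Vt = flow × Ti = 1.2667 L/s × 0.40 s × 1000 mL/L = 506.68 mL.
R = (PIP − Pplat)/V̇ = (47.5 − 10.0) / 1.2667 = 37.5/1.2667 = 29.604 cmH2O·s/L.
C = Vt/(Pplat − PEEP) = 506.68 / (10.0 − 3) = 506.68/7.0 = 72.383 mL/cmH2O.
τ = R × C = 29.604 × 0.07238 L/cmH2O = 2.143 s.
Fraction remaining at end-expiration = e^(−Te/τ) = e^(−4.20/2.143) = 0.1409 → 14.09%.

14.1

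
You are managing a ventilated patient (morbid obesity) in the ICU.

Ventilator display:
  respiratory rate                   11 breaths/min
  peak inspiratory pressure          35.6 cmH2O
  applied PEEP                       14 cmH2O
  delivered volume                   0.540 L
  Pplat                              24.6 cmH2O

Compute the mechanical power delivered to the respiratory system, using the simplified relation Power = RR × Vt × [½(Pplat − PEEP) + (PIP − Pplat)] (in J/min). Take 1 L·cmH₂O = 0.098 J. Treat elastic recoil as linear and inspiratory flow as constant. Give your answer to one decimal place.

9.5

Per-breath work = Vt × [½(Pplat−PEEP) + (PIP−Pplat)] = 0.540 × [0.5×10.6 + 11.0] = 0.540 × 16.3 = 8.802 L·cmH2O.
Power = 11 × 8.802 = 96.822 L·cmH2O/min.
× 0.098 J/(L·cmH2O) → 9.489 J/min.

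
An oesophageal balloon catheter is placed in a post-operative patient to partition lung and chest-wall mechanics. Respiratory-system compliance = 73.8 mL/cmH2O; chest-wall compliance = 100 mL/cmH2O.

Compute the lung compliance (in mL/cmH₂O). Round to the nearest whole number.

282

1/CL = 1/Crs − 1/Ccw.
1/CL = 1/73.8 − 1/100 = 0.00355.
CL = 281.69 mL/cmH2O.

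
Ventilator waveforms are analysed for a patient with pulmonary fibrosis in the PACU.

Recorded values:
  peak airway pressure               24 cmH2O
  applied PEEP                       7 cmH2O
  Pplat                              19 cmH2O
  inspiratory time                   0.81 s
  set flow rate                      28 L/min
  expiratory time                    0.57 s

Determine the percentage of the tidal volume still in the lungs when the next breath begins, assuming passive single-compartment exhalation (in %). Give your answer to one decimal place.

Flow: 28 L/min ÷ 60 = 0.4667 L/s.
Vt = flow × Ti = 0.4667 L/s × 0.81 s × 1000 mL/L = 378.03 mL.
R = (PIP − Pplat)/V̇ = (24 − 19) / 0.4667 = 5.0/0.4667 = 10.714 cmH2O·s/L.
C = Vt/(Pplat − PEEP) = 378.03 / (19 − 7) = 378.03/12.0 = 31.503 mL/cmH2O.
τ = R × C = 10.714 × 0.0315 L/cmH2O = 0.3375 s.
Fraction remaining at end-expiration = e^(−Te/τ) = e^(−0.57/0.3375) = 0.1847 → 18.47%.

18.5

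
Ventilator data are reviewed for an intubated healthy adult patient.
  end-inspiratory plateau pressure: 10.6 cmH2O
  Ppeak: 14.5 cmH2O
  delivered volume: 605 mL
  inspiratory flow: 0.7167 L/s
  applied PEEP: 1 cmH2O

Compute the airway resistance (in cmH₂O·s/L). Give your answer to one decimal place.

5.4

Raw = (PIP − Pplat) / flow = (14.5 − 10.6) / 0.7167 = 3.9 / 0.7167 = 5.442 cmH2O·s/L.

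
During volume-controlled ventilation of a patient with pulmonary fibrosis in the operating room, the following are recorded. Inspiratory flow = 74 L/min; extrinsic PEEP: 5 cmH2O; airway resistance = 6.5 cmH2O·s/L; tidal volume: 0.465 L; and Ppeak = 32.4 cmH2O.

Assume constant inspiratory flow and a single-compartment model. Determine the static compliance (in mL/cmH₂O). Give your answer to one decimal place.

24.0

Flow: 74 L/min ÷ 60 = 1.2333 L/s.
Equation of motion (constant flow): PIP = Vt/C + R·V̇ + PEEP.
Vt/C = PIP − R·V̇ − PEEP = 32.4 − 6.5×1.2333 − 5 = 32.4 − 8.016 − 5 = 19.384 cmH2O.
C = Vt / 19.384 = 465 / 19.384 = 23.989 mL/cmH2O.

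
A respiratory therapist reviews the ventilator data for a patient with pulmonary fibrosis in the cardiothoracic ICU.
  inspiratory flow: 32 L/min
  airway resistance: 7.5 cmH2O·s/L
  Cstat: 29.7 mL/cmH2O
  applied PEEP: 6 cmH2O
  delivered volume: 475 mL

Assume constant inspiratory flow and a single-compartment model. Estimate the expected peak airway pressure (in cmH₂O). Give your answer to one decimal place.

Flow: 32 L/min ÷ 60 = 0.5333 L/s.
Equation of motion (constant flow): PIP = Vt/C + R·V̇ + PEEP.
PIP = 475/29.7 + 7.5×0.5333 + 6 = 15.993 + 4.0 + 6 = 25.993 cmH2O.

26.0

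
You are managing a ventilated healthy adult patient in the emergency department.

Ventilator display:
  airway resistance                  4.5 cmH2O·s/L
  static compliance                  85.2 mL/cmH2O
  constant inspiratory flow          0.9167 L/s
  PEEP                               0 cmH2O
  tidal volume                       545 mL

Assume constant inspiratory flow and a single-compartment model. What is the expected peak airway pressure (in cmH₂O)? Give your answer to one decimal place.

10.5

Equation of motion (constant flow): PIP = Vt/C + R·V̇ + PEEP.
PIP = 545/85.2 + 4.5×0.9167 + 0 = 6.397 + 4.125 + 0 = 10.522 cmH2O.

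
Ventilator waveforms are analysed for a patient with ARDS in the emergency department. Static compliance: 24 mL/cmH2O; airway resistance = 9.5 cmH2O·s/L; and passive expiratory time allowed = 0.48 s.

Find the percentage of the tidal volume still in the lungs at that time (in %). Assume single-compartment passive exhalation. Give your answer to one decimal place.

12.2

τ = R × C = 9.5 × 24 mL/cmH2O = 9.5 × 0.024 L/cmH2O = 0.228 s.
Passive exhalation: V(t)/V₀ = e^(−t/τ) = e^(−0.48/0.228) = 0.1218.
Fraction remaining = 0.1218 → 12.18%.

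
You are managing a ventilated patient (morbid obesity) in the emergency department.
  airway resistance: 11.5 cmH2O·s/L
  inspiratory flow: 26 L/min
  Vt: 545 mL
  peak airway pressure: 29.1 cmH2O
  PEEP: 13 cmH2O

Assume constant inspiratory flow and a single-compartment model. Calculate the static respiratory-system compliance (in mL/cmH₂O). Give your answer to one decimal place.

49.0

Flow: 26 L/min ÷ 60 = 0.4333 L/s.
Equation of motion (constant flow): PIP = Vt/C + R·V̇ + PEEP.
Vt/C = PIP − R·V̇ − PEEP = 29.1 − 11.5×0.4333 − 13 = 29.1 − 4.983 − 13 = 11.117 cmH2O.
C = Vt / 11.117 = 545 / 11.117 = 49.024 mL/cmH2O.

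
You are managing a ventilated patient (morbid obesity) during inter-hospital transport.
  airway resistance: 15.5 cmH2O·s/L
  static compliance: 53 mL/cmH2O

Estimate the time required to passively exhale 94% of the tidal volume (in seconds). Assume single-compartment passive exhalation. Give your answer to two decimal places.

τ = R × C = 15.5 × 53 mL/cmH2O = 15.5 × 0.053 L/cmH2O = 0.8215 s.
Exhaled fraction f = 1 − e^(−t/τ) → t = −τ·ln(1 − f) = −0.8215·ln(0.06) = 2.311 s.

2.31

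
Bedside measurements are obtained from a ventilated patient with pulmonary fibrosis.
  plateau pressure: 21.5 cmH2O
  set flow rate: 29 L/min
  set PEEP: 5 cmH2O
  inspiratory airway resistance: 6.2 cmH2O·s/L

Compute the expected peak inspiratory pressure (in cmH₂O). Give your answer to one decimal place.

24.5

Flow: 29 L/min ÷ 60 = 0.4833 L/s.
PIP = Pplat + Raw × flow = 21.5 + 6.2 × 0.4833 = 21.5 + 2.996 = 24.496 cmH2O.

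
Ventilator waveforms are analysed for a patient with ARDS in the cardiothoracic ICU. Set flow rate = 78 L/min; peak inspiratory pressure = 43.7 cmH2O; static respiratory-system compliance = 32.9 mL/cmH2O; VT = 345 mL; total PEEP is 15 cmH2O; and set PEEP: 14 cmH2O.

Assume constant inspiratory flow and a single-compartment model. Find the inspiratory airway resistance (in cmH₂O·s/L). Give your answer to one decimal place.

14.0

Flow: 78 L/min ÷ 60 = 1.3 L/s.
Total PEEP = 15 cmH2O (set 14 + intrinsic 1); this is the baseline alveolar pressure.
Equation of motion (constant flow): PIP = Vt/C + R·V̇ + PEEP.
R·V̇ = PIP − Vt/C − PEEP = 43.7 − 345/32.9 − 15 = 43.7 − 10.486 − 15 = 18.214 cmH2O.
R = 18.214 / 1.3 = 14.011 cmH2O·s/L.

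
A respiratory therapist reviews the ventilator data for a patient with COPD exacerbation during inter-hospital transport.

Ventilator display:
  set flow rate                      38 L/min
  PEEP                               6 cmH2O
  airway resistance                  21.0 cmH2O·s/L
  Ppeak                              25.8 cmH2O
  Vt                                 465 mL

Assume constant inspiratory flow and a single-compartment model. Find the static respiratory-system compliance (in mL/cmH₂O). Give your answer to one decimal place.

71.5

Flow: 38 L/min ÷ 60 = 0.6333 L/s.
Equation of motion (constant flow): PIP = Vt/C + R·V̇ + PEEP.
Vt/C = PIP − R·V̇ − PEEP = 25.8 − 21.0×0.6333 − 6 = 25.8 − 13.299 − 6 = 6.501 cmH2O.
C = Vt / 6.501 = 465 / 6.501 = 71.527 mL/cmH2O.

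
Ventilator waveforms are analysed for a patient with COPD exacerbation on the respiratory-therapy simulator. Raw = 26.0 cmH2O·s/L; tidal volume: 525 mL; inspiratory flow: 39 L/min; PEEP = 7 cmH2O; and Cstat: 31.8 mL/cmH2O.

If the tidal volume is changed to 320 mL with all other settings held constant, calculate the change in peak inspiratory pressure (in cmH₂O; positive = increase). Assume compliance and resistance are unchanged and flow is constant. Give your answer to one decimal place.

PIP = Vt/C + R·V̇ + PEEP (constant-flow equation of motion).
Only the elastic term changes: ΔPIP = ΔVt / C = (320 − 525) / 31.8 = -6.447 cmH2O.

-6.4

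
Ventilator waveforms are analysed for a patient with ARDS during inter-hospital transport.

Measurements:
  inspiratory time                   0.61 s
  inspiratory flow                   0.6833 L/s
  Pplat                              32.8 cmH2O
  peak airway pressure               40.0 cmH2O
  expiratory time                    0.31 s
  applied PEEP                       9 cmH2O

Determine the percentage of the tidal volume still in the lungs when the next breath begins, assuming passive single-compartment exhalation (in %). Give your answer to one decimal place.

Vt = flow × Ti = 0.6833 L/s × 0.61 s × 1000 mL/L = 416.81 mL.
R = (PIP − Pplat)/V̇ = (40.0 − 32.8) / 0.6833 = 7.2/0.6833 = 10.537 cmH2O·s/L.
C = Vt/(Pplat − PEEP) = 416.81 / (32.8 − 9) = 416.81/23.8 = 17.513 mL/cmH2O.
τ = R × C = 10.537 × 0.01751 L/cmH2O = 0.1845 s.
Fraction remaining at end-expiration = e^(−Te/τ) = e^(−0.31/0.1845) = 0.1863 → 18.63%.

18.6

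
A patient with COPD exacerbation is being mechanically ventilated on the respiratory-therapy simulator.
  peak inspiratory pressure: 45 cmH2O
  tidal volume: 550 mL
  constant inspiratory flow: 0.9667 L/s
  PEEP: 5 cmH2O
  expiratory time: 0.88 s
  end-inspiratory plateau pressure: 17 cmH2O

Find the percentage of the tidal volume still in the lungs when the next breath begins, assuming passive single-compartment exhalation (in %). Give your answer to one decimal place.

51.5

R = (PIP − Pplat)/V̇ = (45 − 17) / 0.9667 = 28.0/0.9667 = 28.965 cmH2O·s/L.
C = Vt/(Pplat − PEEP) = 550.0 / (17 − 5) = 550.0/12.0 = 45.833 mL/cmH2O.
τ = R × C = 28.965 × 0.04583 L/cmH2O = 1.327 s.
Fraction remaining at end-expiration = e^(−Te/τ) = e^(−0.88/1.327) = 0.5152 → 51.52%.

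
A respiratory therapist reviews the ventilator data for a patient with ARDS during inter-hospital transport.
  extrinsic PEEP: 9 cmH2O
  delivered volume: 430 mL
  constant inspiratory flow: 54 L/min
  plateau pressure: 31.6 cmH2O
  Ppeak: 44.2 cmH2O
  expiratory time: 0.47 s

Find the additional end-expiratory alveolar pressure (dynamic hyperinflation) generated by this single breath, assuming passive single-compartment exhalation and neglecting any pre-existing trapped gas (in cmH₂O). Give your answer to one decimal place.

3.9

Flow: 54 L/min ÷ 60 = 0.9 L/s.
R = (PIP − Pplat)/V̇ = (44.2 − 31.6) / 0.9 = 12.6/0.9 = 14.0 cmH2O·s/L.
C = Vt/(Pplat − PEEP) = 430.0 / (31.6 − 9) = 430.0/22.6 = 19.027 mL/cmH2O.
τ = R × C = 14.0 × 0.01903 L/cmH2O = 0.2664 s.
Fraction remaining = e^(−Te/τ) = e^(−0.47/0.2664) = 0.1713; trapped volume = 430.0 × 0.1713 = 73.659 mL.
Additional alveolar pressure from trapping ≈ V_trapped / C = 73.659 / 19.027 = 3.871 cmH2O.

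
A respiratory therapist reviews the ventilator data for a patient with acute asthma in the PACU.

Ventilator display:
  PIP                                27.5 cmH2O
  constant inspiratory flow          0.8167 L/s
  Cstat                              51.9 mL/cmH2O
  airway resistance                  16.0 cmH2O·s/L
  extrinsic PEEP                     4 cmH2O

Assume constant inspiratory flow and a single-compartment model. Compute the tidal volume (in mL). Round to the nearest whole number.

541

Equation of motion (constant flow): PIP = Vt/C + R·V̇ + PEEP.
Vt/C = PIP − R·V̇ − PEEP = 27.5 − 13.067 − 4 = 10.433 cmH2O.
Vt = C × 10.433 = 51.9 × 10.433 = 541.47 mL.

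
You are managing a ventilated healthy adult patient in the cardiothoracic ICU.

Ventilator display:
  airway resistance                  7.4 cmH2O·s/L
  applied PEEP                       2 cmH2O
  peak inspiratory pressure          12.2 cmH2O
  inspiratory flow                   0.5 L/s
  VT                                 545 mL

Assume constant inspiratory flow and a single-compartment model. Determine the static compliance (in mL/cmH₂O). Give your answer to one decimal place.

83.8

Equation of motion (constant flow): PIP = Vt/C + R·V̇ + PEEP.
Vt/C = PIP − R·V̇ − PEEP = 12.2 − 7.4×0.5 − 2 = 12.2 − 3.7 − 2 = 6.5 cmH2O.
C = Vt / 6.5 = 545 / 6.5 = 83.846 mL/cmH2O.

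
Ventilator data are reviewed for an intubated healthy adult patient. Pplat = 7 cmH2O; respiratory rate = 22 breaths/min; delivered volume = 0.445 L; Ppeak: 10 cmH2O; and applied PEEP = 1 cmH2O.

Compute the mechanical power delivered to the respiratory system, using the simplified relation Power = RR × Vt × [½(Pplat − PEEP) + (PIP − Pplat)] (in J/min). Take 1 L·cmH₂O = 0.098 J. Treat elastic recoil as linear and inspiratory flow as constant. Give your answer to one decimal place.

Per-breath work = Vt × [½(Pplat−PEEP) + (PIP−Pplat)] = 0.445 × [0.5×6.0 + 3.0] = 0.445 × 6.0 = 2.67 L·cmH2O.
Power = 22 × 2.67 = 58.74 L·cmH2O/min.
× 0.098 J/(L·cmH2O) → 5.757 J/min.

5.8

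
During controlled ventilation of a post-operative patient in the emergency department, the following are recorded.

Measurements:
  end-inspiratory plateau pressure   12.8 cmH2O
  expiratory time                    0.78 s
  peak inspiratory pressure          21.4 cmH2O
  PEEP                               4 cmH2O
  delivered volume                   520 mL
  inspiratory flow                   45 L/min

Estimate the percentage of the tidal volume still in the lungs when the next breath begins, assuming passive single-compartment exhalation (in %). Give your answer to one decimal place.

Flow: 45 L/min ÷ 60 = 0.75 L/s.
R = (PIP − Pplat)/V̇ = (21.4 − 12.8) / 0.75 = 8.6/0.75 = 11.467 cmH2O·s/L.
C = Vt/(Pplat − PEEP) = 520.0 / (12.8 − 4) = 520.0/8.8 = 59.091 mL/cmH2O.
τ = R × C = 11.467 × 0.05909 L/cmH2O = 0.6776 s.
Fraction remaining at end-expiration = e^(−Te/τ) = e^(−0.78/0.6776) = 0.3163 → 31.63%.

31.6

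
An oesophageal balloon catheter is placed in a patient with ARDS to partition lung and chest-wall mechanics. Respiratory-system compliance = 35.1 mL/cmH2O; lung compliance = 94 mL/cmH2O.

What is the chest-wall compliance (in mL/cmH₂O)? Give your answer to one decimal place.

1/Ccw = 1/Crs − 1/CL.
1/Ccw = 1/35.1 − 1/94 = 0.01785.
Ccw = 56.022 mL/cmH2O.

56.0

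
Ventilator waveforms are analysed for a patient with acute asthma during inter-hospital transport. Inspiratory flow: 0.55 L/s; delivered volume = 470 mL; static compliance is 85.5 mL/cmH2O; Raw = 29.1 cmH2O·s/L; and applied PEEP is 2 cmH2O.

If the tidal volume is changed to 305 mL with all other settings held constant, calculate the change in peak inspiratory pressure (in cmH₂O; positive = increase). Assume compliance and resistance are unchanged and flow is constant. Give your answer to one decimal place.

-1.9

PIP = Vt/C + R·V̇ + PEEP (constant-flow equation of motion).
Only the elastic term changes: ΔPIP = ΔVt / C = (305 − 470) / 85.5 = -1.93 cmH2O.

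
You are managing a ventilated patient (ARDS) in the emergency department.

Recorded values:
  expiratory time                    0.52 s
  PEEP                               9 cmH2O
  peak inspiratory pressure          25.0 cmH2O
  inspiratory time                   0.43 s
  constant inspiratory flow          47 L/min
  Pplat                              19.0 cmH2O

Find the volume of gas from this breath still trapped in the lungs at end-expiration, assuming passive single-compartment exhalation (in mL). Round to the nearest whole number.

45

Flow: 47 L/min ÷ 60 = 0.7833 L/s.
Vt = flow × Ti = 0.7833 L/s × 0.43 s × 1000 mL/L = 336.82 mL.
R = (PIP − Pplat)/V̇ = (25.0 − 19.0) / 0.7833 = 6.0/0.7833 = 7.66 cmH2O·s/L.
C = Vt/(Pplat − PEEP) = 336.82 / (19.0 − 9) = 336.82/10.0 = 33.682 mL/cmH2O.
τ = R × C = 7.66 × 0.03368 L/cmH2O = 0.258 s.
Fraction remaining = e^(−Te/τ) = e^(−0.52/0.258) = 0.1333.
Trapped volume = 336.82 × 0.1333 = 44.898 mL.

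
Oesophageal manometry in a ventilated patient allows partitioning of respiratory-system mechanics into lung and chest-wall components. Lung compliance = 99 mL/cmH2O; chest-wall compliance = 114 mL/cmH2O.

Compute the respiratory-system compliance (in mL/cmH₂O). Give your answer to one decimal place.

Lung and chest wall are elastances in series: 1/Crs = 1/CL + 1/Ccw.
1/Crs = 1/99 + 1/114 = 0.01887.
Crs = 52.994 mL/cmH2O.

53.0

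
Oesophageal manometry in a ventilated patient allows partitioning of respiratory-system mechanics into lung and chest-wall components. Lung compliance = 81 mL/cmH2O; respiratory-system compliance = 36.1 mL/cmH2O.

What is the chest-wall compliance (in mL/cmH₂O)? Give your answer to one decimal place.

1/Ccw = 1/Crs − 1/CL.
1/Ccw = 1/36.1 − 1/81 = 0.01536.
Ccw = 65.104 mL/cmH2O.

65.1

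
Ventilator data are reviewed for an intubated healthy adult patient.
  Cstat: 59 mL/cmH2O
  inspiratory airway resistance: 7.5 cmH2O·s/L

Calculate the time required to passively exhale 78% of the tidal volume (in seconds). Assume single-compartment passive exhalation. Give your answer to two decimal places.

τ = R × C = 7.5 × 59 mL/cmH2O = 7.5 × 0.059 L/cmH2O = 0.4425 s.
Exhaled fraction f = 1 − e^(−t/τ) → t = −τ·ln(1 − f) = −0.4425·ln(0.22) = 0.67 s.

0.67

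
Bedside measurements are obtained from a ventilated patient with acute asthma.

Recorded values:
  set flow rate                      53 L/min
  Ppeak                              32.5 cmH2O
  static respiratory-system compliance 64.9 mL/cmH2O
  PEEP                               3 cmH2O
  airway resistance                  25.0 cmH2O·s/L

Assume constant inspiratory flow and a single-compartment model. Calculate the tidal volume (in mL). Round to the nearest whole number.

Flow: 53 L/min ÷ 60 = 0.8833 L/s.
Equation of motion (constant flow): PIP = Vt/C + R·V̇ + PEEP.
Vt/C = PIP − R·V̇ − PEEP = 32.5 − 22.083 − 3 = 7.417 cmH2O.
Vt = C × 7.417 = 64.9 × 7.417 = 481.36 mL.

481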